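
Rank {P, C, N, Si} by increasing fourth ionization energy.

Si < P < C < N

The fourth ionization energy removes an electron from the +3 ion. For each element: P³⁺ still has 2 valence electrons; C³⁺ still has 1 valence electron; N³⁺ still has 2 valence electrons; Si³⁺ still has 1 valence electron.
All are still removing valence electrons, so compare the +3 ions as you would atoms: IE_4 generally rises across a period (higher Z_eff) and falls down a group (larger shell), subject to the usual subshell exceptions.
Valence configurations: P³⁺ [Ne]3s², C³⁺ [He]2s¹, N³⁺ [He]2s², Si³⁺ [Ne]3s¹.
Tabulated IE_4 (kJ/mol): P 4964, C 6223, N 7475, Si 4356.
Putting it together, IE_4: Si < P < C < N.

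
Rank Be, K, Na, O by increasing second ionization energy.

Be < K < O < Na

After 1 electron has been removed, what remains? Be⁺ still has 1 valence electron; K⁺ is the bare [Ar] core; Na⁺ is the bare [Ne] core; O⁺ still has 5 valence electrons.
Usually core removal costs more than valence removal, but here the competition is close: a tightly held n=2 valence electron can cost more to remove than an n=3 core electron, so the actual values have to decide it.
Valence configurations: Be⁺ [He]2s¹, O⁺ [He]2s²2p³.
The numbers (kJ/mol): Be 1757, K 3052, Na 4562, O 3388.
Overall IE_2 order: Be < K < O < Na.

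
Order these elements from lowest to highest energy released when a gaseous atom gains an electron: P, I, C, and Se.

Atoms with high Z_eff and room in the valence shell (especially the halogens) have the most exothermic electron affinities.
These sit on a diagonal, where the across-period and down-group effects partly cancel.
C > P: period and group pull opposite ways; the down-group shift dominates (122 vs 72 kJ/mol).
Se > C: period and group pull opposite ways; the across-period shift dominates (195 vs 122 kJ/mol).
I > Se: period and group pull opposite ways; the across-period shift dominates (295 vs 195 kJ/mol).
For reference (kJ/mol): C 122, P 72, Se 195, I 295.
So from lowest to highest: P < C < Se < I.

P, C, Se, I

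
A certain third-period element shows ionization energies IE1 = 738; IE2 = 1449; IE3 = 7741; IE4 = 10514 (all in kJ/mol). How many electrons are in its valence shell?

2

Look for the largest jump between consecutive ionization energies: IE3/IE2 ≈ 5.3, far larger than any earlier ratio.
That jump marks the point where a core electron is being removed. So the atom has 2 valence electrons.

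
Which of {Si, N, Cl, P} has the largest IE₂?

The second ionization energy removes an electron from the +1 ion. For each element: Si⁺ still has 3 valence electrons; N⁺ still has 4 valence electrons; Cl⁺ still has 6 valence electrons; P⁺ still has 4 valence electrons.
All are still removing valence electrons, so compare the +1 ions as you would atoms: IE_2 generally rises across a period (higher Z_eff) and falls down a group (larger shell), subject to the usual subshell exceptions.
Valence configurations: Si⁺ [Ne]3s²3p¹, N⁺ [He]2s²2p², Cl⁺ [Ne]3s²3p⁴, P⁺ [Ne]3s²3p².
Approximate IE_2 values (kJ/mol): Si 1577, N 2856, Cl 2298, P 1907.
Putting it together, IE_2: Si < P < Cl < N.

N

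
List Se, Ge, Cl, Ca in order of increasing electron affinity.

Cl is in period 3, group 17; Ca is in period 4, group 2; Ge is in period 4, group 14; Se is in period 4, group 16.
Electron affinity generally becomes more exothermic across a period toward the halogens and less exothermic down a group.
These span different periods and groups, so the two trends combine.
Ge > Ca: Ge lies to the right of Ca in period 4, so the across-period effect alone puts Ge higher.
Se > Ge: Se lies to the right of Ge in period 4, so the across-period effect alone puts Se higher.
Cl > Se: relative to Se, both the across-period and down-group shifts push Cl's electron affinity up.
For reference (kJ/mol): Cl 349, Ca 2, Ge 119, Se 195.
So from lowest to highest: Ca < Ge < Se < Cl.

Ca, Ge, Se, Cl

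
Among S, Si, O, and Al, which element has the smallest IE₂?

Si

After 1 electron has been removed, what remains? S⁺ still has 5 valence electrons; Si⁺ still has 3 valence electrons; O⁺ still has 5 valence electrons; Al⁺ still has 2 valence electrons.
All are still removing valence electrons, so compare the +1 ions as you would atoms: IE_2 generally rises across a period (higher Z_eff) and falls down a group (larger shell), subject to the usual subshell exceptions.
Valence configurations: S⁺ [Ne]3s²3p³, Si⁺ [Ne]3s²3p¹, O⁺ [He]2s²2p³, Al⁺ [Ne]3s².
Si⁺ loses a lone 3p electron whereas Al⁺ must break into a filled 3s² pair, so IE_2(Al) > IE_2(Si) even though Si has the higher nuclear charge.
Tabulated IE_2 (kJ/mol): S 2252, Si 1577, O 3388, Al 1817.
Putting it together, IE_2: Si < Al < S < O.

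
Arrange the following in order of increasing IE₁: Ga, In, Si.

In < Ga < Si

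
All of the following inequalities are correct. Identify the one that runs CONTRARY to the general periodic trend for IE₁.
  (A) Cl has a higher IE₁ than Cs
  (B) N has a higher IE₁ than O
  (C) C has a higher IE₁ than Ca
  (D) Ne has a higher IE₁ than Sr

(B)

The general trend: IE₁ increases across a period and decreases down a group.
(A) Cl (period 3, group 17) vs Cs (period 6, group 1): the stated order agrees with the simple trend.
(B) N (period 2, group 15) vs O (period 2, group 16): the stated order contradicts the simple trend.
(C) C (period 2, group 14) vs Ca (period 4, group 2): the stated order agrees with the simple trend.
(D) Ne (period 2, group 18) vs Sr (period 5, group 2): the stated order agrees with the simple trend.
The exception is (B): pairing an electron in O's 2p⁴ costs repulsion energy, so O ionizes more easily than half-filled N (2p³).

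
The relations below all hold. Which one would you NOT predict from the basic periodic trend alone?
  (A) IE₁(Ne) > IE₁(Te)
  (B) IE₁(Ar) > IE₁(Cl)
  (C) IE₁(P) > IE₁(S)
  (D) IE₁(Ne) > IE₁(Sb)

(C)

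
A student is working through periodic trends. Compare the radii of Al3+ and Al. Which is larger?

Al

Forming Al3+ removes 3 electrons from Al. Fewer electrons for the same nuclear charge means less shielding and a higher Z_eff on the remaining electrons, and for main-group metals the entire outer shell is lost.
A cation is smaller than its parent atom: Al3+ < Al.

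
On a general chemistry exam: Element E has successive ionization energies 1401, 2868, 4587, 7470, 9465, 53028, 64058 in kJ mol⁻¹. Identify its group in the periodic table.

Group 15

Look for the largest jump between consecutive ionization energies: IE6/IE5 ≈ 5.6, far larger than any earlier ratio.
That jump marks the point where a core electron is being removed. So the atom has 5 valence electrons.
A main-group element with 5 valence electrons is in group 15.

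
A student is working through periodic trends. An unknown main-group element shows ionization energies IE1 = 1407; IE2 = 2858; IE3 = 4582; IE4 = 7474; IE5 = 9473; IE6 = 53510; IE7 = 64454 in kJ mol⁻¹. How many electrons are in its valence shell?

5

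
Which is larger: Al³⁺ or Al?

Forming Al³⁺ removes 3 electrons from Al. Fewer electrons for the same nuclear charge means less shielding and a higher Z_eff on the remaining electrons, and for main-group metals the entire outer shell is lost.
A cation is smaller than its parent atom: Al³⁺ < Al.

Al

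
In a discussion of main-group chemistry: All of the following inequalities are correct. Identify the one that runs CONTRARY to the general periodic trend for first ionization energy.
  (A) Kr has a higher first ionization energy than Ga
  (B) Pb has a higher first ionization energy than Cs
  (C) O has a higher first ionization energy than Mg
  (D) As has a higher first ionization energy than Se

The general trend: first ionization energy increases across a period and decreases down a group.
(A) Kr (period 4, group 18) vs Ga (period 4, group 13): the stated order agrees with the simple trend.
(B) Pb (period 6, group 14) vs Cs (period 6, group 1): the stated order agrees with the simple trend.
(C) O (period 2, group 16) vs Mg (period 3, group 2): the stated order agrees with the simple trend.
(D) As (period 4, group 15) vs Se (period 4, group 16): the stated order contradicts the simple trend.
The exception is (D): Se (4p⁴) ionizes more easily than half-filled As (4p³).

(D)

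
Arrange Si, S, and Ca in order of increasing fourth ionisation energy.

Si < S < Ca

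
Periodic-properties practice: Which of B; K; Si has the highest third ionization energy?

K

Consider each +2 ion: B²⁺ still has 1 valence electron; K²⁺ is already 1 electron into the core; Si²⁺ still has 2 valence electrons.
Pulling an electron out of a noble-gas core costs far more than removing a remaining valence electron, so K sits at the high end of IE_3.
Valence configurations: B²⁺ [He]2s¹, Si²⁺ [Ne]3s².
Tabulated IE_3 (kJ/mol): B 3660, K 4420, Si 3232.
Hence IE_3: Si < B < K.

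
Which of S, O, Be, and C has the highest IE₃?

Be

IE_3 is the cost of taking one more electron from the +2 cation: S²⁺ still has 4 valence electrons; O²⁺ still has 4 valence electrons; Be²⁺ is the bare [He] core; C²⁺ still has 2 valence electrons.
Pulling an electron out of a noble-gas core costs far more than removing a remaining valence electron, so Be sits at the high end of IE_3.
Valence configurations: S²⁺ [Ne]3s²3p², O²⁺ [He]2s²2p², C²⁺ [He]2s².
The numbers (kJ/mol): S 3357, O 5300, Be 14849, C 4620.
Putting it together, IE_3: S < C < O < Be.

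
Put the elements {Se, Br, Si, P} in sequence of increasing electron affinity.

Si is in period 3, group 14; P is in period 3, group 15; Se is in period 4, group 16; Br is in period 4, group 17.
Electron affinity generally becomes more exothermic across a period toward the halogens and less exothermic down a group.
These span different periods and groups, so the two trends combine.
Si > P: this pair runs against the simple trend — see the exception note.
Se > Si: period and group pull opposite ways; the across-period shift dominates (195 vs 134 kJ/mol).
Br > Se: Br lies to the right of Se in period 4, so the across-period effect alone puts Br higher.
Note the exception: Si has a higher electron affinity than P, contrary to the simple trend — adding an electron to P's half-filled 3p³ is unfavourable, so Si (3p²) has the more exothermic EA.
Tabulated electron affinity (kJ/mol): Si 134, P 72, Se 195, Br 325.
So from lowest to highest: P < Si < Se < Br.

P < Si < Se < Br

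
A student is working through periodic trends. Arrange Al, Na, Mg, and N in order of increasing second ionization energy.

Mg < Al < N < Na

After 1 electron has been removed, what remains? Al⁺ still has 2 valence electrons; Na⁺ is the bare [Ne] core; Mg⁺ still has 1 valence electron; N⁺ still has 4 valence electrons.
Breaking into a closed-shell core is much more expensive than removing a leftover valence electron — Na has the largest IE_2 here.
Valence configurations: Al⁺ [Ne]3s², Mg⁺ [Ne]3s¹, N⁺ [He]2s²2p².
Tabulated IE_2 (kJ/mol): Al 1817, Na 4562, Mg 1451, N 2856.
So the second ionization energies run Mg < Al < N < Na.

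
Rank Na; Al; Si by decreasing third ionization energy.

Na > Si > Al

The third ionization energy removes an electron from the +2 ion. For each element: Na²⁺ is already 1 electron into the core; Al²⁺ still has 1 valence electron; Si²⁺ still has 2 valence electrons.
Pulling an electron out of a noble-gas core costs far more than removing a remaining valence electron, so Na sits at the high end of IE_3.
Valence configurations: Al²⁺ [Ne]3s¹, Si²⁺ [Ne]3s².
The numbers (kJ/mol): Na 6910, Al 2745, Si 3232.
So the third ionization energies run Al < Si < Na.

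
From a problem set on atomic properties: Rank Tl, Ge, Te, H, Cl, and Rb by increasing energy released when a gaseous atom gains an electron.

EA tends to increase across a period and decrease down a group, though the pattern is less regular than for IE or radius.
Neither a single period nor a single group — weigh both effects.
Rb > Tl: the two effects oppose for this pair; the down-group effect wins (47 vs 19 kJ/mol).
H > Rb: H sits above Rb in group 1, so the down-group effect alone puts H higher.
Ge > H: the two effects oppose for this pair; the across-period effect wins (119 vs 73 kJ/mol).
Te > Ge: the two effects oppose for this pair; the across-period effect wins (190 vs 119 kJ/mol).
Cl > Te: both effects reinforce here, so Cl is clearly the higher of the two.
Tabulated electron affinity (kJ/mol): H 73, Cl 349, Ge 119, Rb 47, Te 190, Tl 19.
So from lowest to highest: Tl < Rb < H < Ge < Te < Cl.

Tl < Rb < H < Ge < Te < Cl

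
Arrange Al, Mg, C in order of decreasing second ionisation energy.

After 1 electron has been removed, what remains? Al⁺ still has 2 valence electrons; Mg⁺ still has 1 valence electron; C⁺ still has 3 valence electrons.
All are still removing valence electrons, so compare the +1 ions as you would atoms: IE_2 generally rises across a period (higher Z_eff) and falls down a group (larger shell), subject to the usual subshell exceptions.
Valence configurations: Al⁺ [Ne]3s², Mg⁺ [Ne]3s¹, C⁺ [He]2s²2p¹.
Approximate IE_2 values (kJ/mol): Al 1817, Mg 1451, C 2353.
Overall IE_2 order: Mg < Al < C.

C > Al > Mg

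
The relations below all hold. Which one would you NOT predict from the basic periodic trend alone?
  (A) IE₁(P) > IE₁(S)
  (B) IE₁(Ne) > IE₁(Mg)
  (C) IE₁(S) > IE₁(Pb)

(A)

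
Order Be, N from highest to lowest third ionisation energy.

IE_3 is the cost of taking one more electron from the +2 cation: Be²⁺ is the bare [He] core; N²⁺ still has 3 valence electrons.
Core electrons are held far more tightly than valence electrons, so Be tops the IE_3 order.
Approximate IE_3 values (kJ/mol): Be 14849, N 4578.
Putting it together, IE_3: N < Be.

Be > N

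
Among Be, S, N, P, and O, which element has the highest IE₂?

O

Consider each +1 ion: Be⁺ still has 1 valence electron; S⁺ still has 5 valence electrons; N⁺ still has 4 valence electrons; P⁺ still has 4 valence electrons; O⁺ still has 5 valence electrons.
All are still removing valence electrons, so compare the +1 ions as you would atoms: IE_2 generally rises across a period (higher Z_eff) and falls down a group (larger shell), subject to the usual subshell exceptions.
Valence configurations: Be⁺ [He]2s¹, S⁺ [Ne]3s²3p³, N⁺ [He]2s²2p², P⁺ [Ne]3s²3p², O⁺ [He]2s²2p³.
Tabulated IE_2 (kJ/mol): Be 1757, S 2252, N 2856, P 1907, O 3388.
Overall IE_2 order: Be < P < S < N < O.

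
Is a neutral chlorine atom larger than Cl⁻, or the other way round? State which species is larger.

Forming Cl⁻ adds 1 electron to Cl. More electron–electron repulsion in the same shell, with unchanged nuclear charge, lets the cloud expand.
An anion is larger than its parent atom: Cl⁻ > Cl.

Cl⁻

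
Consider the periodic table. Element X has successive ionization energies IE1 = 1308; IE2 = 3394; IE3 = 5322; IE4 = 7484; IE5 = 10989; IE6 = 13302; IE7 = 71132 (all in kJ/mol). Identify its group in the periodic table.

Look for the largest jump between consecutive ionization energies: IE7/IE6 ≈ 5.3, far larger than any earlier ratio.
That jump marks the point where a core electron is being removed. So the atom has 6 valence electrons.
A main-group element with 6 valence electrons is in group 16.

Group 16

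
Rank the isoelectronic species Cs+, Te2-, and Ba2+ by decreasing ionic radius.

All of these have 54 electrons, so size is governed by nuclear charge alone: the more protons, the stronger the pull on the same electron cloud, and the smaller the ion.
Nuclear charges: Ba2+ (Z=56), Cs+ (Z=55), Te2- (Z=52).
Largest to smallest: Te2- > Cs+ > Ba2+.

Te2- > Cs+ > Ba2+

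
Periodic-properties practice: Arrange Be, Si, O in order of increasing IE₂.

After 1 electron has been removed, what remains? Be⁺ still has 1 valence electron; Si⁺ still has 3 valence electrons; O⁺ still has 5 valence electrons.
All are still removing valence electrons, so compare the +1 ions as you would atoms: IE_2 generally rises across a period (higher Z_eff) and falls down a group (larger shell), subject to the usual subshell exceptions.
Valence configurations: Be⁺ [He]2s¹, Si⁺ [Ne]3s²3p¹, O⁺ [He]2s²2p³.
Tabulated IE_2 (kJ/mol): Be 1757, Si 1577, O 3388.
Overall IE_2 order: Si < Be < O.

Si, Be, O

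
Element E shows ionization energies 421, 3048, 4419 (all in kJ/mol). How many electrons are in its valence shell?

Look for the largest jump between consecutive ionization energies: IE2/IE1 ≈ 7.2, far larger than any earlier ratio.
That jump marks the point where a core electron is being removed. So the atom has 1 valence electron.

1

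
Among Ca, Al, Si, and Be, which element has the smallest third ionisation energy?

Al

After 2 electrons have been removed, what remains? Ca²⁺ is the bare [Ar] core; Al²⁺ still has 1 valence electron; Si²⁺ still has 2 valence electrons; Be²⁺ is the bare [He] core.
Breaking into a closed-shell core is much more expensive than removing a leftover valence electron — Ca and Be have the largest IE_3 here.
Valence configurations: Al²⁺ [Ne]3s¹, Si²⁺ [Ne]3s².
Approximate IE_3 values (kJ/mol): Ca 4912, Al 2745, Si 3232, Be 14849.
Overall IE_3 order: Al < Si < Ca < Be.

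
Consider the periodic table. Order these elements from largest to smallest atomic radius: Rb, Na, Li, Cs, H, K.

Cs > Rb > K > Na > Li > H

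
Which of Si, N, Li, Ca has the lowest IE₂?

The second ionization energy removes an electron from the +1 ion. For each element: Si⁺ still has 3 valence electrons; N⁺ still has 4 valence electrons; Li⁺ is the bare [He] core; Ca⁺ still has 1 valence electron.
Core electrons are held far more tightly than valence electrons, so Li tops the IE_2 order.
Valence configurations: Si⁺ [Ne]3s²3p¹, N⁺ [He]2s²2p², Ca⁺ [Ar]4s¹.
Approximate IE_2 values (kJ/mol): Si 1577, N 2856, Li 7298, Ca 1145.
Hence IE_2: Ca < Si < N < Li.

Ca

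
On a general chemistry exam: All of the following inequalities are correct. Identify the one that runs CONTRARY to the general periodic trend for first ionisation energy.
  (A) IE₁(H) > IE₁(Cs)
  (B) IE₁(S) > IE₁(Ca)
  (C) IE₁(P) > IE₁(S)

The general trend: first ionisation energy increases across a period and decreases down a group.
(A) H (period 1, group 1) vs Cs (period 6, group 1): the stated order agrees with the simple trend.
(B) S (period 3, group 16) vs Ca (period 4, group 2): the stated order agrees with the simple trend.
(C) P (period 3, group 15) vs S (period 3, group 16): the stated order contradicts the simple trend.
The exception is (C): S (3p⁴) ionizes more easily than half-filled P (3p³) because the paired 3p electron in S is pushed out by e⁻–e⁻ repulsion.

(C)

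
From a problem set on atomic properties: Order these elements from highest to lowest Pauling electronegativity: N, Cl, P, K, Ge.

Cl > N > P > Ge > K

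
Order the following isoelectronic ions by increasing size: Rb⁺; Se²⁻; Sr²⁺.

Sr²⁺ < Rb⁺ < Se²⁻

All of these have 36 electrons, so size is governed by nuclear charge alone: the more protons, the stronger the pull on the same electron cloud, and the smaller the ion.
Nuclear charges: Sr²⁺ (Z=38), Rb⁺ (Z=37), Se²⁻ (Z=34).
Smallest to largest: Sr²⁺ < Rb⁺ < Se²⁻.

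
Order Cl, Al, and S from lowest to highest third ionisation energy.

Al < S < Cl

After 2 electrons have been removed, what remains? Cl²⁺ still has 5 valence electrons; Al²⁺ still has 1 valence electron; S²⁺ still has 4 valence electrons.
All are still removing valence electrons, so compare the +2 ions as you would atoms: IE_3 generally rises across a period (higher Z_eff) and falls down a group (larger shell), subject to the usual subshell exceptions.
Valence configurations: Cl²⁺ [Ne]3s²3p³, Al²⁺ [Ne]3s¹, S²⁺ [Ne]3s²3p².
Tabulated IE_3 (kJ/mol): Cl 3822, Al 2745, S 3357.
Hence IE_3: Al < S < Cl.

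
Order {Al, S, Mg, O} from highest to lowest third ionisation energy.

Mg, O, S, Al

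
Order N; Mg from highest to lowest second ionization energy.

N, Mg

Consider each +1 ion: N⁺ still has 4 valence electrons; Mg⁺ still has 1 valence electron.
All are still removing valence electrons, so compare the +1 ions as you would atoms: IE_2 generally rises across a period (higher Z_eff) and falls down a group (larger shell), subject to the usual subshell exceptions.
Valence configurations: N⁺ [He]2s²2p², Mg⁺ [Ne]3s¹.
Tabulated IE_2 (kJ/mol): N 2856, Mg 1451.
So the second ionization energies run Mg < N.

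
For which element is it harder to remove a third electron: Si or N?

Consider each +2 ion: Si²⁺ still has 2 valence electrons; N²⁺ still has 3 valence electrons.
All are still removing valence electrons, so compare the +2 ions as you would atoms: IE_3 generally rises across a period (higher Z_eff) and falls down a group (larger shell), subject to the usual subshell exceptions.
Valence configurations: Si²⁺ [Ne]3s², N²⁺ [He]2s²2p¹.
The numbers (kJ/mol): Si 3232, N 4578.
Overall IE_3 order: Si < N.

N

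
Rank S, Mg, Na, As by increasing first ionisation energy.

First ionization energy rises across a period (greater Z_eff holds electrons more tightly) and falls down a group (valence electrons are farther from the nucleus).
These span different periods and groups, so the two trends combine.
Mg > Na: both are in period 3; the period trend gives Mg the larger value.
As > Mg: the two effects oppose for this pair; the across-period effect wins (947 vs 738 kJ/mol).
S > As: both effects reinforce here, so S is clearly the higher of the two.
For reference (kJ/mol): Na 496, Mg 738, S 1000, As 947.
So from lowest to highest: Na < Mg < As < S.

Na, Mg, As, S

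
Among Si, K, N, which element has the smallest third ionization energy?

IE_3 is the cost of taking one more electron from the +2 cation: Si²⁺ still has 2 valence electrons; K²⁺ is already 1 electron into the core; N²⁺ still has 3 valence electrons.
Usually core removal costs more than valence removal, but here the competition is close: a tightly held n=2 valence electron can cost more to remove than an n=3 core electron, so the actual values have to decide it.
Valence configurations: Si²⁺ [Ne]3s², N²⁺ [He]2s²2p¹.
Tabulated IE_3 (kJ/mol): Si 3232, K 4420, N 4578.
Overall IE_3 order: Si < K < N.

Si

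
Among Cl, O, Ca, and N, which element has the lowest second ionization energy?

The second ionization energy removes an electron from the +1 ion. For each element: Cl⁺ still has 6 valence electrons; O⁺ still has 5 valence electrons; Ca⁺ still has 1 valence electron; N⁺ still has 4 valence electrons.
All are still removing valence electrons, so compare the +1 ions as you would atoms: IE_2 generally rises across a period (higher Z_eff) and falls down a group (larger shell), subject to the usual subshell exceptions.
Valence configurations: Cl⁺ [Ne]3s²3p⁴, O⁺ [He]2s²2p³, Ca⁺ [Ar]4s¹, N⁺ [He]2s²2p².
The numbers (kJ/mol): Cl 2298, O 3388, Ca 1145, N 2856.
So the second ionization energies run Ca < Cl < N < O.

Ca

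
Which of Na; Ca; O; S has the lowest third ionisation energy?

S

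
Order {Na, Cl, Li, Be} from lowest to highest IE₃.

Cl < Na < Li < Be

IE_3 is the cost of taking one more electron from the +2 cation: Na²⁺ is already 1 electron into the core; Cl²⁺ still has 5 valence electrons; Li²⁺ is already 1 electron into the core; Be²⁺ is the bare [He] core.
Pulling an electron out of a noble-gas core costs far more than removing a remaining valence electron, so Na, Li and Be sit at the high end of IE_3.
The numbers (kJ/mol): Na 6910, Cl 3822, Li 11815, Be 14849.
Hence IE_3: Cl < Na < Li < Be.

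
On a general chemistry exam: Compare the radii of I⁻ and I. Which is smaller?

I

Forming I⁻ adds 1 electron to I. More electron–electron repulsion in the same shell, with unchanged nuclear charge, lets the cloud expand.
An anion is larger than its parent atom: I⁻ > I.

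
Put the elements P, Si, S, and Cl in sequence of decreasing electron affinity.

Si is in period 3, group 14; P is in period 3, group 15; S is in period 3, group 16; Cl is in period 3, group 17.
Atoms with high Z_eff and room in the valence shell (especially the halogens) have the most exothermic electron affinities.
All lie in period 3; the across-period trend (electron affinity increases left to right) applies, with the exception below.
Note the exception: Si has a higher electron affinity than P, contrary to the simple trend — adding an electron to P's half-filled 3p³ is unfavourable, so Si (3p²) has the more exothermic EA.
Tabulated electron affinity (kJ/mol): Si 134, P 72, S 200, Cl 349.
So from highest to lowest: Cl > S > Si > P.

Cl, S, Si, P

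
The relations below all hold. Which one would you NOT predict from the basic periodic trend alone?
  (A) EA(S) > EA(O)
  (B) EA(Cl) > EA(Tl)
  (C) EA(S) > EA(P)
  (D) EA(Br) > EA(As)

The general trend: electron affinity increases across a period and decreases down a group.
(A) S (period 3, group 16) vs O (period 2, group 16): the stated order contradicts the simple trend.
(B) Cl (period 3, group 17) vs Tl (period 6, group 13): the stated order agrees with the simple trend.
(C) S (period 3, group 16) vs P (period 3, group 15): the stated order agrees with the simple trend.
(D) Br (period 4, group 17) vs As (period 4, group 15): the stated order agrees with the simple trend.
The exception is (A): the compact 2p subshell of O repels the added electron more than S's larger 3p does.

(A)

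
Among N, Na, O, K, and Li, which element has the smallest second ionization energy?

N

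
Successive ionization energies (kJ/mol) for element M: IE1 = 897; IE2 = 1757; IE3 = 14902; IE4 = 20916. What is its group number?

Group 2

Look for the largest jump between consecutive ionization energies: IE3/IE2 ≈ 8.5, far larger than any earlier ratio.
That jump marks the point where a core electron is being removed. So the atom has 2 valence electrons.
A main-group element with 2 valence electrons is in group 2.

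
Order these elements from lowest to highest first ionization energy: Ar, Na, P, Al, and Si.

Across a period the outer electron is held more tightly (higher IE₁); down a group it sits in a higher shell, more shielded, and comes off more easily.
All lie in period 3, so first ionization energy increases left to right.
So from lowest to highest: Na < Al < Si < P < Ar.

Na < Al < Si < P < Ar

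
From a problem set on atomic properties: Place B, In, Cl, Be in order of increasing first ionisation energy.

In < B < Be < Cl

Removing the outermost electron gets harder across a period and easier down a group.
Neither a single period nor a single group — weigh both effects.
B > In: B sits above In in group 13, so the down-group effect alone puts B higher.
Be > B: this pair runs against the simple trend — see the exception note.
Cl > Be: period and group pull opposite ways; the across-period shift dominates (1251 vs 900 kJ/mol).
Note the exception: Be has a higher first ionization energy than B, contrary to the simple trend — removing B's lone 2p electron is easier than breaking Be's filled 2s².
Tabulated first ionization energy (kJ/mol): Be 900, B 801, Cl 1251, In 558.
So from lowest to highest: In < B < Be < Cl.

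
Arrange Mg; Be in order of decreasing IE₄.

Be, Mg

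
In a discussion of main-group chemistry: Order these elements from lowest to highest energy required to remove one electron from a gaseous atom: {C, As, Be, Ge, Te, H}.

Removing the outermost electron gets harder across a period and easier down a group.
These span different periods and groups, so the two trends combine.
Te > Ge: period and group pull opposite ways; the across-period shift dominates (869 vs 762 kJ/mol).
Be > Te: period and group pull opposite ways; the down-group shift dominates (900 vs 869 kJ/mol).
As > Be: the two effects oppose for this pair; the across-period effect wins (947 vs 900 kJ/mol).
C > As: the two effects oppose for this pair; the down-group effect wins (1086 vs 947 kJ/mol).
H > C: the two effects oppose for this pair; the down-group effect wins (1312 vs 1086 kJ/mol).
For reference (kJ/mol): H 1312, Be 900, C 1086, Ge 762, As 947, Te 869.
So from lowest to highest: Ge < Te < Be < As < C < H.

Ge, Te, Be, As, C, H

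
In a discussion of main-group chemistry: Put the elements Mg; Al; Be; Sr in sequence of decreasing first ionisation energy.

IE₁ increases left→right with effective nuclear charge and decreases top→bottom as the valence shell moves farther out.
Neither a single period nor a single group — weigh both effects.
Al > Sr: relative to Sr, both the across-period and down-group shifts push Al's first ionization energy up.
Mg > Al: this pair runs against the simple trend — see the exception note.
Be > Mg: Be sits above Mg in group 2, so the down-group effect alone puts Be higher.
Note the exception: Mg has a higher first ionization energy than Al, contrary to the simple trend — Al's single 3p electron is easier to remove than one from Mg's filled 3s².
For reference (kJ/mol): Be 900, Mg 738, Al 578, Sr 550.
So from highest to lowest: Be > Mg > Al > Sr.

Be > Mg > Al > Sr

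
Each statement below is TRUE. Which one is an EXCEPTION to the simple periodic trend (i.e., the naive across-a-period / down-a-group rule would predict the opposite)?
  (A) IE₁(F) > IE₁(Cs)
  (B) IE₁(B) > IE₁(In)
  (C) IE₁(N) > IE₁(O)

The general trend: first ionisation energy increases across a period and decreases down a group.
(A) F (period 2, group 17) vs Cs (period 6, group 1): the stated order agrees with the simple trend.
(B) B (period 2, group 13) vs In (period 5, group 13): the stated order agrees with the simple trend.
(C) N (period 2, group 15) vs O (period 2, group 16): the stated order contradicts the simple trend.
The exception is (C): pairing an electron in O's 2p⁴ costs repulsion energy, so O ionizes more easily than half-filled N (2p³).

(C)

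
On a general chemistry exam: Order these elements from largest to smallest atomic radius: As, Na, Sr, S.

Na is in period 3, group 1; S is in period 3, group 16; As is in period 4, group 15; Sr is in period 5, group 2.
Radius decreases left→right (rising Z_eff, same n) and increases top→bottom (higher n).
Here both period and group differ, so the two effects have to be weighed against each other.
As > S: both effects reinforce here, so As is clearly the larger of the two.
Na > As: period and group pull opposite ways; the across-period shift dominates (155 vs 121 pm).
Sr > Na: period and group pull opposite ways; the down-group shift dominates (185 vs 155 pm).
Approximate values (pm): Na 155, S 103, As 121, Sr 185.
So from largest to smallest: Sr > Na > As > S.

Sr, Na, As, S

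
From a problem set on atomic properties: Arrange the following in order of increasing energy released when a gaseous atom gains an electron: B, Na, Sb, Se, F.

B, Na, Sb, Se, F

B is in period 2, group 13; F is in period 2, group 17; Na is in period 3, group 1; Se is in period 4, group 16; Sb is in period 5, group 15.
EA tends to increase across a period and decrease down a group, though the pattern is less regular than for IE or radius.
Here both period and group differ, so the two effects have to be weighed against each other.
Na > B: this pair runs against the simple trend — see the exception note.
Sb > Na: the two effects oppose for this pair; the across-period effect wins (103 vs 53 kJ/mol).
Se > Sb: both effects reinforce here, so Se is clearly the higher of the two.
F > Se: both effects reinforce here, so F is clearly the higher of the two.
Note the exception: Na has a higher electron affinity than B, contrary to the simple trend — B's ns²np¹ configuration gives only a small electron affinity — the sparsely filled np subshell binds an added electron weakly.
Tabulated electron affinity (kJ/mol): B 27, F 328, Na 53, Se 195, Sb 103.
So from lowest to highest: B < Na < Sb < Se < F.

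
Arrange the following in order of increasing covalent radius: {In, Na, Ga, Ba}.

Ga < In < Na < Ba

Na is in period 3, group 1; Ga is in period 4, group 13; In is in period 5, group 13; Ba is in period 6, group 2.
Moving right in a period, electrons are added to the same shell under a stronger nuclear pull, so atoms get smaller; moving down, a new shell is opened and atoms get larger.
These span different periods and groups, so the two trends combine.
In > Ga: they share group 13; the group trend gives In the larger value.
Na > In: the two effects oppose for this pair; the across-period effect wins (155 vs 142 pm).
Ba > Na: period and group pull opposite ways; the down-group shift dominates (196 vs 155 pm).
For reference (pm): Na 155, Ga 124, In 142, Ba 196.
So from smallest to largest: Ga < In < Na < Ba.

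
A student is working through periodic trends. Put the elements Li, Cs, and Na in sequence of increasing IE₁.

Cs, Na, Li

Li is in period 2, group 1; Na is in period 3, group 1; Cs is in period 6, group 1.
First ionization energy rises across a period (greater Z_eff holds electrons more tightly) and falls down a group (valence electrons are farther from the nucleus).
All are in group 1, so first ionization energy increases up the group.
So from lowest to highest: Cs < Na < Li.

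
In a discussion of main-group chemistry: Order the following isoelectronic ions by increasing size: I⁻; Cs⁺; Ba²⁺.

All of these have 54 electrons, so size is governed by nuclear charge alone: the more protons, the stronger the pull on the same electron cloud, and the smaller the ion.
Nuclear charges: Ba²⁺ (Z=56), Cs⁺ (Z=55), I⁻ (Z=53).
Smallest to largest: Ba²⁺ < Cs⁺ < I⁻.

Ba²⁺ < Cs⁺ < I⁻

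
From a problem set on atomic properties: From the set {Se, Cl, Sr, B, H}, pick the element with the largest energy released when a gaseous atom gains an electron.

H is in period 1, group 1; B is in period 2, group 13; Cl is in period 3, group 17; Se is in period 4, group 16; Sr is in period 5, group 2.
Adding an electron releases more energy for atoms nearer the top right (short of the noble gases).
Neither a single period nor a single group — weigh both effects.
B > Sr: relative to Sr, both the across-period and down-group shifts push B's electron affinity up.
H > B: the two effects oppose for this pair; the down-group effect wins (73 vs 27 kJ/mol).
Se > H: the two effects oppose for this pair; the across-period effect wins (195 vs 73 kJ/mol).
Cl > Se: both effects reinforce here, so Cl is clearly the higher of the two.
For reference (kJ/mol): H 73, B 27, Cl 349, Se 195, Sr 5.
The largest energy released when a gaseous atom gains an electron among these belongs to Cl.

Cl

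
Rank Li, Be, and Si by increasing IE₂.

Si < Be < Li

IE_2 is the cost of taking one more electron from the +1 cation: Li⁺ is the bare [He] core; Be⁺ still has 1 valence electron; Si⁺ still has 3 valence electrons.
Core electrons are held far more tightly than valence electrons, so Li tops the IE_2 order.
Valence configurations: Be⁺ [He]2s¹, Si⁺ [Ne]3s²3p¹.
Tabulated IE_2 (kJ/mol): Li 7298, Be 1757, Si 1577.
So the second ionization energies run Si < Be < Li.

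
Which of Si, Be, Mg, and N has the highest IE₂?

N

Consider each +1 ion: Si⁺ still has 3 valence electrons; Be⁺ still has 1 valence electron; Mg⁺ still has 1 valence electron; N⁺ still has 4 valence electrons.
All are still removing valence electrons, so compare the +1 ions as you would atoms: IE_2 generally rises across a period (higher Z_eff) and falls down a group (larger shell), subject to the usual subshell exceptions.
Valence configurations: Si⁺ [Ne]3s²3p¹, Be⁺ [He]2s¹, Mg⁺ [Ne]3s¹, N⁺ [He]2s²2p².
Approximate IE_2 values (kJ/mol): Si 1577, Be 1757, Mg 1451, N 2856.
So the second ionization energies run Mg < Si < Be < N.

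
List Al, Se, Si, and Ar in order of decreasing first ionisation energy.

Ar > Se > Si > Al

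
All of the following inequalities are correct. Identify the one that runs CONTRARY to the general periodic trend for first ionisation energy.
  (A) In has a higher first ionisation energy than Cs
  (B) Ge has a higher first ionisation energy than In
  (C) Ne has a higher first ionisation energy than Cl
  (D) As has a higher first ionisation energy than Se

The general trend: first ionisation energy increases across a period and decreases down a group.
(A) In (period 5, group 13) vs Cs (period 6, group 1): the stated order agrees with the simple trend.
(B) Ge (period 4, group 14) vs In (period 5, group 13): the stated order agrees with the simple trend.
(C) Ne (period 2, group 18) vs Cl (period 3, group 17): the stated order agrees with the simple trend.
(D) As (period 4, group 15) vs Se (period 4, group 16): the stated order contradicts the simple trend.
The exception is (D): Se (4p⁴) ionizes more easily than half-filled As (4p³).

(D)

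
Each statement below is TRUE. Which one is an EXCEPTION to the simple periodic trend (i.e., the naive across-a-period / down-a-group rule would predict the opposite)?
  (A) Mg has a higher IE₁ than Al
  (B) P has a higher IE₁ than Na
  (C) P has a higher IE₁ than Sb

(A)

The general trend: IE₁ increases across a period and decreases down a group.
(A) Mg (period 3, group 2) vs Al (period 3, group 13): the stated order contradicts the simple trend.
(B) P (period 3, group 15) vs Na (period 3, group 1): the stated order agrees with the simple trend.
(C) P (period 3, group 15) vs Sb (period 5, group 15): the stated order agrees with the simple trend.
The exception is (A): Al's single 3p electron is easier to remove than one from Mg's filled 3s².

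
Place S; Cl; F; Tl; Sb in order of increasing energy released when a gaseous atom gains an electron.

Tl < Sb < S < F < Cl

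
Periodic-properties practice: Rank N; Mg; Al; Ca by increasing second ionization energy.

Ca, Mg, Al, N

IE_2 is the cost of taking one more electron from the +1 cation: N⁺ still has 4 valence electrons; Mg⁺ still has 1 valence electron; Al⁺ still has 2 valence electrons; Ca⁺ still has 1 valence electron.
All are still removing valence electrons, so compare the +1 ions as you would atoms: IE_2 generally rises across a period (higher Z_eff) and falls down a group (larger shell), subject to the usual subshell exceptions.
Valence configurations: N⁺ [He]2s²2p², Mg⁺ [Ne]3s¹, Al⁺ [Ne]3s², Ca⁺ [Ar]4s¹.
Approximate IE_2 values (kJ/mol): N 2856, Mg 1451, Al 1817, Ca 1145.
Overall IE_2 order: Ca < Mg < Al < N.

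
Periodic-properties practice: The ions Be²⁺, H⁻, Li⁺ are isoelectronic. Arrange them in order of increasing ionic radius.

Be²⁺ < Li⁺ < H⁻

All of these have 2 electrons, so size is governed by nuclear charge alone: the more protons, the stronger the pull on the same electron cloud, and the smaller the ion.
Nuclear charges: Be²⁺ (Z=4), Li⁺ (Z=3), H⁻ (Z=1).
Smallest to largest: Be²⁺ < Li⁺ < H⁻.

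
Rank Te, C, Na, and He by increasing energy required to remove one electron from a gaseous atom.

Na < Te < C < He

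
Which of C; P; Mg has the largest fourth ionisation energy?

Mg

After 3 electrons have been removed, what remains? C³⁺ still has 1 valence electron; P³⁺ still has 2 valence electrons; Mg³⁺ is already 1 electron into the core.
Core electrons are held far more tightly than valence electrons, so Mg tops the IE_4 order.
Valence configurations: C³⁺ [He]2s¹, P³⁺ [Ne]3s².
Tabulated IE_4 (kJ/mol): C 6223, P 4964, Mg 10543.
Hence IE_4: P < C < Mg.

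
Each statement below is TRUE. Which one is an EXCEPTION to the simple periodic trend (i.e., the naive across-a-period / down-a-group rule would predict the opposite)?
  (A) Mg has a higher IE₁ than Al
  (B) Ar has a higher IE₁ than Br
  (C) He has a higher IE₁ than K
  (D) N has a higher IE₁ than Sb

(A)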